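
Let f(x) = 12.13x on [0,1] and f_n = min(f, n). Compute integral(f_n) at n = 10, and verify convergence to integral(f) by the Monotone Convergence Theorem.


f(x) = 12.13x on [0,1]; f_n(x) = min(12.13x, n). At n = 10:
Step 1: f(x) reaches 10 at x = 10/12.13 = 0.824402
Step 2: integral(f_10) = integral(12.13x, 0, 0.824402) + integral(10, 0.824402, 1)
       = 12.13*0.824402^2/2 + 10*(1 - 0.824402)
       = 4.122012 + 1.755977
       = 5.877988
Step 3: As n -> infinity, f_n increases to f, so by MCT integral(f_n) -> integral(f) = 12.13/2 = 6.065.
Convergence: integral(f_10) = 5.877988 -> 6.065 as n -> infinity


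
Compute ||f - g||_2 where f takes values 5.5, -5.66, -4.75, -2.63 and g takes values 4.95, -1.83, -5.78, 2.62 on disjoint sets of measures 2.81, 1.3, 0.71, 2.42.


Step 1: Compute differences f_i - g_i:
  5.5 - 4.95 = 0.55
  -5.66 - -1.83 = -3.83
  -4.75 - -5.78 = 1.03
  -2.63 - 2.62 = -5.25
Step 2: Compute |diff|^2 * measure for each set:
  |0.55|^2 * 2.81 = 0.3025 * 2.81 = 0.850025
  |-3.83|^2 * 1.3 = 14.6689 * 1.3 = 19.06957
  |1.03|^2 * 0.71 = 1.0609 * 0.71 = 0.753239
  |-5.25|^2 * 2.42 = 27.5625 * 2.42 = 66.70125
Step 3: Sum = 87.374084
Step 4: ||f-g||_2 = (87.374084)^(1/2) = 9.347411


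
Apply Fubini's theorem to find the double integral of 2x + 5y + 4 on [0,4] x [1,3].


By Fubini, integrate in x first, then y.
Step 1: Fix y, integrate over x in [0,4]:
  integral(2x + 5y + 4, x=0..4)
  = 2*(4^2 - 0^2)/2 + (5y + 4)*(4 - 0)
  = 16 + (5y + 4)*4
  = 16 + 20y + 16
  = 32 + 20y
Step 2: Integrate over y in [1,3]:
  integral(32 + 20y, y=1..3)
  = 32*2 + 20*(3^2 - 1^2)/2
  = 64 + 80
  = 144


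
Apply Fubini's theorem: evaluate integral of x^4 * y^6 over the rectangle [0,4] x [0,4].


By Fubini's theorem, the double integral factors as a product of single integrals:
Step 1: integral_0^4 x^4 dx = [x^5/5] from 0 to 4
     = 4^5/5 = 204.8
Step 2: integral_0^4 y^6 dy = [y^7/7] from 0 to 4
     = 4^7/7 = 2340.571429
Step 3: Double integral = 204.8 * 2340.571429 = 479349.028571


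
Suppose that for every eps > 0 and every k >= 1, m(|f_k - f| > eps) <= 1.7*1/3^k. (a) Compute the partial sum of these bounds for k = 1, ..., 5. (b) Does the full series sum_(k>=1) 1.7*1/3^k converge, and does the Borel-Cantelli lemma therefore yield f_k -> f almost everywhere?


Step 1: List the terms 1.7*1/3^k for k = 1 to 5:
  k=1: 0.566667
  k=2: 0.188889
  k=3: 0.062963
  k=4: 0.020988
  k=5: 0.006996
Step 2: Partial sum = 0.566667 + 0.188889 + 0.062963 + 0.020988 + 0.006996
     = 0.846502
Step 3: The full series sum_(k>=1) 1.7*1/3^k converges (geometric series with ratio 1/3 < 1; a constant multiple of a convergent series converges).
Step 4: Fix eps > 0. Since sum_k m(|f_k - f| > eps) < infinity, the Borel-Cantelli lemma gives
        m(limsup_k {|f_k - f| > eps}) = 0, i.e. for a.e. x, |f_k(x) - f(x)| <= eps for all large k.
        Applying this with eps = 1/j for j = 1, 2, ... and intersecting the countably many full-measure sets,
        for a.e. x we get limsup_k |f_k(x) - f(x)| <= 1/j for every j, hence f_k -> f almost everywhere.
Conclusion: series converges; Borel-Cantelli yields f_k -> f a.e.


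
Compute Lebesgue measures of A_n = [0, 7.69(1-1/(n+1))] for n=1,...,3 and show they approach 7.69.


By continuity of measure from below: if A_n increases to A, then m(A_n) -> m(A).
Here A = [0, 7.69], so m(A) = 7.69
Step 1: a_1 = 7.69*(1 - 1/2) = 3.845, m(A_1) = 3.845
Step 2: a_2 = 7.69*(1 - 1/3) = 5.1267, m(A_2) = 5.1267
Step 3: a_3 = 7.69*(1 - 1/4) = 5.7675, m(A_3) = 5.7675
Limit: m(A_n) -> m([0,7.69]) = 7.69


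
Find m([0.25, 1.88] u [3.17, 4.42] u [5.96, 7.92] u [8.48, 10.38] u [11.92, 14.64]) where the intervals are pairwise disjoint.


For pairwise disjoint intervals, m(union) = sum of lengths.
= (1.88 - 0.25) + (4.42 - 3.17) + (7.92 - 5.96) + (10.38 - 8.48) + (14.64 - 11.92)
= 1.63 + 1.25 + 1.96 + 1.9 + 2.72
= 9.46


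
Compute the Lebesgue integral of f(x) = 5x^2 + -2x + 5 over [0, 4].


The Lebesgue integral of a Riemann-integrable function agrees with the Riemann integral.
Antiderivative F(x) = (5/3)x^3 + (-2/2)x^2 + 5x
F(4) = (5/3)*4^3 + (-2/2)*4^2 + 5*4
     = (5/3)*64 + (-2/2)*16 + 5*4
     = 106.666667 + -16 + 20
     = 110.666667
F(0) = 0.0
Integral = F(4) - F(0) = 110.666667 - 0.0 = 110.666667


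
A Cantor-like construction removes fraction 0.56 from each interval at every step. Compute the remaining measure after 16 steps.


Step 1: At each step, fraction remaining = 1 - 0.56 = 0.44
Step 2: After 16 steps, measure = (0.44)^16
Result = 1.973526e-06


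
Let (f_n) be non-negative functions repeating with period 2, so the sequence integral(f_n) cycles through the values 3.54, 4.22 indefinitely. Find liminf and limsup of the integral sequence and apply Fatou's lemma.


The sequence (integral(f_n)) is periodic with period 2, repeating the values 3.54, 4.22 indefinitely.
Step 1: For a periodic sequence, every tail (a_m, a_(m+1), ...) contains all 2 period values infinitely often.
Step 2: Hence inf of every tail = min of the period values = min(3.54, 4.22) = 3.54.
        liminf_n integral(f_n) = sup over m of (inf of tail from m) = 3.54.
Step 3: Similarly sup of every tail = max of the period values = 4.22.
        limsup_n integral(f_n) = 4.22.
Step 4: Fatou's lemma: integral(liminf_n f_n) <= liminf_n integral(f_n) = 3.54.
        So the integral of the pointwise liminf is at most 3.54.


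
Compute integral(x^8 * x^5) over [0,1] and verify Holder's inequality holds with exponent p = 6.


Step 1: Exact integral of f*g = integral(x^13, 0, 1) = 1/14
     = 0.071429
Step 2: Holder bound with p=6, q=1.2:
  ||f||_p = (integral x^48 dx)^(1/6) = (1/49)^(1/6) = 0.522758
  ||g||_q = (integral x^6 dx)^(1/1.2) = (1/7)^(1/1.2) = 0.197584
Step 3: Holder bound = ||f||_p * ||g||_q = 0.522758 * 0.197584 = 0.103289
Verification: 0.071429 <= 0.103289 (Holder holds)


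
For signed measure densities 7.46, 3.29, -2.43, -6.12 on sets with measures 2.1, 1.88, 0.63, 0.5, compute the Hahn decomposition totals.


Step 1: Compute signed measure on each set:
  Set 1: 7.46 * 2.1 = 15.666
  Set 2: 3.29 * 1.88 = 6.1852
  Set 3: -2.43 * 0.63 = -1.5309
  Set 4: -6.12 * 0.5 = -3.06
Step 2: Total signed measure = (15.666) + (6.1852) + (-1.5309) + (-3.06)
     = 17.2603
Step 3: Positive part mu+(X) = sum of positive contributions = 21.8512
Step 4: Negative part mu-(X) = |sum of negative contributions| = 4.5909


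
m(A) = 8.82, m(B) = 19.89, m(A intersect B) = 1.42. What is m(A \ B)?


m(A \ B) = m(A) - m(A n B)
= 8.82 - 1.42
= 7.4


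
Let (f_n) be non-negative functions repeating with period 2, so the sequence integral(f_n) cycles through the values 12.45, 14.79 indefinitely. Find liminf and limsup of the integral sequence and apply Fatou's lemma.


The sequence (integral(f_n)) is periodic with period 2, repeating the values 12.45, 14.79 indefinitely.
Step 1: For a periodic sequence, every tail (a_m, a_(m+1), ...) contains all 2 period values infinitely often.
Step 2: Hence inf of every tail = min of the period values = min(12.45, 14.79) = 12.45.
        liminf_n integral(f_n) = sup over m of (inf of tail from m) = 12.45.
Step 3: Similarly sup of every tail = max of the period values = 14.79.
        limsup_n integral(f_n) = 14.79.
Step 4: Fatou's lemma: integral(liminf_n f_n) <= liminf_n integral(f_n) = 12.45.
        So the integral of the pointwise liminf is at most 12.45.


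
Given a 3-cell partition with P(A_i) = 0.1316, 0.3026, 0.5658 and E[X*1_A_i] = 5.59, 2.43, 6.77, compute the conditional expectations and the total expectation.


For each cell A_i: E[X|A_i] = E[X*1_A_i] / P(A_i)
Step 1: E[X|A_1] = 5.59 / 0.1316 = 42.477204
Step 2: E[X|A_2] = 2.43 / 0.3026 = 8.030403
Step 3: E[X|A_3] = 6.77 / 0.5658 = 11.965359
Verification: E[X] = sum E[X*1_A_i] = 5.59 + 2.43 + 6.77 = 14.79


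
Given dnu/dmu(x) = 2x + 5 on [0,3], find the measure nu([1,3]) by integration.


nu(A) = integral_A (dnu/dmu) dmu = integral_1^3 (2x + 5) dx
Step 1: Antiderivative F(x) = (2/2)x^2 + 5x
Step 2: F(3) = (2/2)*3^2 + 5*3 = 9 + 15 = 24
Step 3: F(1) = (2/2)*1^2 + 5*1 = 1 + 5 = 6
Step 4: nu([1,3]) = F(3) - F(1) = 24 - 6 = 18


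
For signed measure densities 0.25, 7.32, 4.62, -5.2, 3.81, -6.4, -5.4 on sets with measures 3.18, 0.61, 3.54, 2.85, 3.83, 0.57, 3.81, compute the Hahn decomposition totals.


Step 1: Compute signed measure on each set:
  Set 1: 0.25 * 3.18 = 0.795
  Set 2: 7.32 * 0.61 = 4.4652
  Set 3: 4.62 * 3.54 = 16.3548
  Set 4: -5.2 * 2.85 = -14.82
  Set 5: 3.81 * 3.83 = 14.5923
  Set 6: -6.4 * 0.57 = -3.648
  Set 7: -5.4 * 3.81 = -20.574
Step 2: Total signed measure = (0.795) + (4.4652) + (16.3548) + (-14.82) + (14.5923) + (-3.648) + (-20.574)
     = -2.8347
Step 3: Positive part mu+(X) = sum of positive contributions = 36.2073
Step 4: Negative part mu-(X) = |sum of negative contributions| = 39.042


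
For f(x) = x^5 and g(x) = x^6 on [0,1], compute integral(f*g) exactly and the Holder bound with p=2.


Step 1: Exact integral of f*g = integral(x^11, 0, 1) = 1/12
     = 0.083333
Step 2: Holder bound with p=2, q=2:
  ||f||_p = (integral x^10 dx)^(1/2) = (1/11)^(1/2) = 0.301511
  ||g||_q = (integral x^12 dx)^(1/2) = (1/13)^(1/2) = 0.27735
Step 3: Holder bound = ||f||_p * ||g||_q = 0.301511 * 0.27735 = 0.083624
Verification: 0.083333 <= 0.083624 (Holder holds)


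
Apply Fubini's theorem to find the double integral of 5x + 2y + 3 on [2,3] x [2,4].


By Fubini, integrate in x first, then y.
Step 1: Fix y, integrate over x in [2,3]:
  integral(5x + 2y + 3, x=2..3)
  = 5*(3^2 - 2^2)/2 + (2y + 3)*(3 - 2)
  = 12.5 + (2y + 3)*1
  = 12.5 + 2y + 3
  = 15.5 + 2y
Step 2: Integrate over y in [2,4]:
  integral(15.5 + 2y, y=2..4)
  = 15.5*2 + 2*(4^2 - 2^2)/2
  = 31 + 12
  = 43


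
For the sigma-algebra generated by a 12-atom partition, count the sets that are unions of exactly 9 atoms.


Each element of F is a union of some subset of the 12 atoms.
Elements that are unions of exactly 9 atoms correspond to 9-element subsets of the 12 atoms.
Count = C(12, 9) = 12! / (9! * 3!) = 220.


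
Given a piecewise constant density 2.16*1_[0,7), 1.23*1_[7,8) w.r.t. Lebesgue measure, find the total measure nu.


Integrate each piece of the Radon-Nikodym derivative:
Step 1: integral_0^7 2.16 dx = 2.16*(7-0) = 2.16*7 = 15.12
Step 2: integral_7^8 1.23 dx = 1.23*(8-7) = 1.23*1 = 1.23
Total: 15.12 + 1.23 = 16.35


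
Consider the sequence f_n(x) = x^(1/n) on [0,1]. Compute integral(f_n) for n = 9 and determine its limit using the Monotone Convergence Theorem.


At n = 9: f_9(x) = x^(1/9).
Step 1: integral(x^(1/9), 0, 1) = [x^(1/9+1) / (1/9+1)] from 0 to 1
     = 1 / (1/9 + 1) = 1 / ((9+1)/9) = 9/(9+1)
     = 9/10 = 0.9
Step 2: As n -> infinity, f_n(x) = x^(1/n) -> 1 for x in (0,1], and f_n is increasing in n.
By MCT, lim_n integral(f_n) = integral(lim_n f_n) = integral(1, 0, 1) = 1.
Step 3: Verify convergence: 9/10 = 0.9 -> 1


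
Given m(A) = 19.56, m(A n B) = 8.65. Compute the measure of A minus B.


m(A \ B) = m(A) - m(A n B)
= 19.56 - 8.65
= 10.91


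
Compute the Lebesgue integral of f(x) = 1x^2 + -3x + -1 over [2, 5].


The Lebesgue integral of a Riemann-integrable function agrees with the Riemann integral.
Antiderivative F(x) = (1/3)x^3 + (-3/2)x^2 + -1x
F(5) = (1/3)*5^3 + (-3/2)*5^2 + -1*5
     = (1/3)*125 + (-3/2)*25 + -1*5
     = 41.666667 + -37.5 + -5
     = -0.833333
F(2) = -5.333333
Integral = F(5) - F(2) = -0.833333 - -5.333333 = 4.5


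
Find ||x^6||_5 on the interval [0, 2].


Step 1: ||f||_5 = (integral_0^2 |x^6|^5 dx)^(1/5)
     = (integral_0^2 x^30 dx)^(1/5)
Step 2: integral_0^2 x^30 dx = [x^31/(31)] from 0 to 2 = 2^31/31
     = 2147483648/31 = 6.927367e+07
Step 3: ||f||_5 = (6.927367e+07)^(1/5) = 36.992496


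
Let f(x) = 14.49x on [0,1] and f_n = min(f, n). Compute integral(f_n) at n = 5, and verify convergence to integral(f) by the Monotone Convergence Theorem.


f(x) = 14.49x on [0,1]; f_n(x) = min(14.49x, n). At n = 5:
Step 1: f(x) reaches 5 at x = 5/14.49 = 0.345066
Step 2: integral(f_5) = integral(14.49x, 0, 0.345066) + integral(5, 0.345066, 1)
       = 14.49*0.345066^2/2 + 5*(1 - 0.345066)
       = 0.862664 + 3.274672
       = 4.137336
Step 3: As n -> infinity, f_n increases to f, so by MCT integral(f_n) -> integral(f) = 14.49/2 = 7.245.
Convergence: integral(f_5) = 4.137336 -> 7.245 as n -> infinity


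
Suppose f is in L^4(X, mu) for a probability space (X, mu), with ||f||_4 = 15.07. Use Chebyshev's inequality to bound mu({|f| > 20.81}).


Chebyshev/Markov inequality: mu(|f| > eps) <= (||f||_p / eps)^p
Step 1: ||f||_4 / eps = 15.07 / 20.81 = 0.724171
Step 2: Raise to power p = 4:
  (0.724171)^4 = 0.27502
Step 3: Therefore mu(|f| > 20.81) <= 0.27502


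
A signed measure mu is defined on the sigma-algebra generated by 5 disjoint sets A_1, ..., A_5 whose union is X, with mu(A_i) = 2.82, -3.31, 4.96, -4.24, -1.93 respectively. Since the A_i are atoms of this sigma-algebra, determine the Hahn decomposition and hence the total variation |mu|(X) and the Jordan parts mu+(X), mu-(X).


Step 1: Every measurable set is a union of atoms (the cells / points), so a Hahn decomposition is
  obtained by grouping atoms by sign: P = union of atoms with mu > 0, N = union of the remaining atoms.
  Atoms in P (indices): 1, 3;  atoms in N (indices): 2, 4, 5
  Positive values: 2.82, 4.96
  Negative values: -3.31, -4.24, -1.93
Step 2: mu+(X) = mu(P) = sum of positive atom values = 7.78
Step 3: mu-(X) = -mu(N) = sum of |negative atom values| = 9.48
Step 4: |mu|(X) = mu+(X) + mu-(X) = 7.78 + 9.48 = 17.26


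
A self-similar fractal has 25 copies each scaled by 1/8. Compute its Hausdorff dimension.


For a self-similar set with N copies scaled by 1/r:
dim_H = log(N)/log(r) = log(25)/log(8)
= 3.218876/2.079442
= 1.547952


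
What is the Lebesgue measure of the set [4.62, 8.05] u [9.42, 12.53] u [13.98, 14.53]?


For pairwise disjoint intervals, m(union) = sum of lengths.
= (8.05 - 4.62) + (12.53 - 9.42) + (14.53 - 13.98)
= 3.43 + 3.11 + 0.55
= 7.09


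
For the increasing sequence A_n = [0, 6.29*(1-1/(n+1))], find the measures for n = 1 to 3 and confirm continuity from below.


By continuity of measure from below: if A_n increases to A, then m(A_n) -> m(A).
Here A = [0, 6.29], so m(A) = 6.29
Step 1: a_1 = 6.29*(1 - 1/2) = 3.145, m(A_1) = 3.145
Step 2: a_2 = 6.29*(1 - 1/3) = 4.1933, m(A_2) = 4.1933
Step 3: a_3 = 6.29*(1 - 1/4) = 4.7175, m(A_3) = 4.7175
Limit: m(A_n) -> m([0,6.29]) = 6.29


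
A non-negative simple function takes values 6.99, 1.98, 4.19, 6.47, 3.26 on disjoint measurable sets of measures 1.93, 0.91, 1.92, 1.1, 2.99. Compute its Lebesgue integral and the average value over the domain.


Step 1: Integral = sum(value_i * measure_i)
= 6.99*1.93 + 1.98*0.91 + 4.19*1.92 + 6.47*1.1 + 3.26*2.99
= 13.4907 + 1.8018 + 8.0448 + 7.117 + 9.7474
= 40.2017
Step 2: Total measure of domain = 1.93 + 0.91 + 1.92 + 1.1 + 2.99 = 8.85
Step 3: Average value = 40.2017 / 8.85 = 4.542565


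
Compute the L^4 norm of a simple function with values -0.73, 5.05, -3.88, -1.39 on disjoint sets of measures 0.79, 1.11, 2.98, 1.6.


Step 1: Compute |f_i|^4 for each value:
  |-0.73|^4 = 0.283982
  |5.05|^4 = 650.377506
  |-3.88|^4 = 226.634959
  |-1.39|^4 = 3.73301
Step 2: Multiply by measures and sum:
  0.283982 * 0.79 = 0.224346
  650.377506 * 1.11 = 721.919032
  226.634959 * 2.98 = 675.372179
  3.73301 * 1.6 = 5.972817
Sum = 0.224346 + 721.919032 + 675.372179 + 5.972817 = 1403.488374
Step 3: Take the p-th root:
||f||_4 = (1403.488374)^(1/4) = 6.120716


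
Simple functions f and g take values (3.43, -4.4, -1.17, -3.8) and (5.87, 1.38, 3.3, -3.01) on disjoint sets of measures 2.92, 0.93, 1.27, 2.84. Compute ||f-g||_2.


Step 1: Compute differences f_i - g_i:
  3.43 - 5.87 = -2.44
  -4.4 - 1.38 = -5.78
  -1.17 - 3.3 = -4.47
  -3.8 - -3.01 = -0.79
Step 2: Compute |diff|^2 * measure for each set:
  |-2.44|^2 * 2.92 = 5.9536 * 2.92 = 17.384512
  |-5.78|^2 * 0.93 = 33.4084 * 0.93 = 31.069812
  |-4.47|^2 * 1.27 = 19.9809 * 1.27 = 25.375743
  |-0.79|^2 * 2.84 = 0.6241 * 2.84 = 1.772444
Step 3: Sum = 75.602511
Step 4: ||f-g||_2 = (75.602511)^(1/2) = 8.69497


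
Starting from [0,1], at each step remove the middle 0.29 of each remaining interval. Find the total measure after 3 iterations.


Step 1: At each step, fraction remaining = 1 - 0.29 = 0.71
Step 2: After 3 steps, measure = (0.71)^3
Step 3: Computing the power step by step:
  After step 1: 0.71
  After step 2: 0.5041
  After step 3: 0.357911
Result = 0.357911


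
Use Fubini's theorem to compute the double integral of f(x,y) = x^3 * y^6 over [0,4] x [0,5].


By Fubini's theorem, the double integral factors as a product of single integrals:
Step 1: integral_0^4 x^3 dx = [x^4/4] from 0 to 4
     = 4^4/4 = 64
Step 2: integral_0^5 y^6 dy = [y^7/7] from 0 to 5
     = 5^7/7 = 11160.714286
Step 3: Double integral = 64 * 11160.714286 = 714285.714286


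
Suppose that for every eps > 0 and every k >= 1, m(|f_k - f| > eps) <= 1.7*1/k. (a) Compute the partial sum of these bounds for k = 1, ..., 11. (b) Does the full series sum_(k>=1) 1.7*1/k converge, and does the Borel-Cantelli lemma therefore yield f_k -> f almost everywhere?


Step 1: List the terms 1.7*1/k for k = 1 to 11:
  k=1: 1.7
  k=2: 0.85
  k=3: 0.566667
  k=4: 0.425
  k=5: 0.34
  k=6: 0.283333
  k=7: 0.242857
  k=8: 0.2125
  k=9: 0.188889
  k=10: 0.17
  k=11: 0.154545
Step 2: Partial sum = 1.7 + 0.85 + 0.566667 + 0.425 + 0.34 + 0.283333 + 0.242857 + 0.2125 + 0.188889 + 0.17 + 0.154545
     = 5.133791
Step 3: The full series sum_(k>=1) 1.7*1/k diverges (harmonic series, p = 1; a nonzero constant multiple of a divergent series diverges).
Step 4: The (first) Borel-Cantelli lemma requires a summable sequence of measures, so it does not apply here;
        from this bound alone no conclusion about a.e. convergence can be drawn (convergence in measure still
        gives an a.e.-convergent subsequence, but not a.e. convergence of the whole sequence).
Conclusion: series diverges; Borel-Cantelli is inconclusive about a.e. convergence of f_k.


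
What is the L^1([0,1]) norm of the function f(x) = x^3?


Step 1: ||f||_1 = (integral_0^1 |x^3|^1 dx)^(1/1)
     = (integral_0^1 x^3 dx)^(1/1)
Step 2: integral_0^1 x^3 dx = [x^4/(4)] from 0 to 1 = 1^4/4
     = 1/4 = 0.25
Step 3: ||f||_1 = (0.25)^(1/1) = 0.25


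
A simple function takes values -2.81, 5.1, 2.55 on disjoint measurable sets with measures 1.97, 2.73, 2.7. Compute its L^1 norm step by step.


Step 1: Compute |f_i|^1 for each value:
  |-2.81|^1 = 2.81
  |5.1|^1 = 5.1
  |2.55|^1 = 2.55
Step 2: Multiply by measures and sum:
  2.81 * 1.97 = 5.5357
  5.1 * 2.73 = 13.923
  2.55 * 2.7 = 6.885
Sum = 5.5357 + 13.923 + 6.885 = 26.3437
Step 3: Take the p-th root:
||f||_1 = (26.3437)^(1/1) = 26.3437


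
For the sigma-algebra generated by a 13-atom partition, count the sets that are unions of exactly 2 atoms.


Each element of F is a union of some subset of the 13 atoms.
Elements that are unions of exactly 2 atoms correspond to 2-element subsets of the 13 atoms.
Count = C(13, 2) = 13! / (2! * 11!) = 78.


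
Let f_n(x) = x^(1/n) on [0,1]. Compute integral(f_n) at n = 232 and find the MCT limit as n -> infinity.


At n = 232: f_232(x) = x^(1/232).
Step 1: integral(x^(1/232), 0, 1) = [x^(1/232+1) / (1/232+1)] from 0 to 1
     = 1 / (1/232 + 1) = 1 / ((232+1)/232) = 232/(232+1)
     = 232/233 = 0.995708
Step 2: As n -> infinity, f_n(x) = x^(1/n) -> 1 for x in (0,1], and f_n is increasing in n.
By MCT, lim_n integral(f_n) = integral(lim_n f_n) = integral(1, 0, 1) = 1.
Step 3: Verify convergence: 232/233 = 0.995708 -> 1


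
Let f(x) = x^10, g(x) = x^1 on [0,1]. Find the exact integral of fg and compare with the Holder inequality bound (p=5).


Step 1: Exact integral of f*g = integral(x^11, 0, 1) = 1/12
     = 0.083333
Step 2: Holder bound with p=5, q=1.25:
  ||f||_p = (integral x^50 dx)^(1/5) = (1/51)^(1/5) = 0.455497
  ||g||_q = (integral x^1.25 dx)^(1/1.25) = (1/2.25)^(1/1.25) = 0.522702
Step 3: Holder bound = ||f||_p * ||g||_q = 0.455497 * 0.522702 = 0.238089
Verification: 0.083333 <= 0.238089 (Holder holds)


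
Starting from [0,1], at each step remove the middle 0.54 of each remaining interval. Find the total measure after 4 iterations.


Step 1: At each step, fraction remaining = 1 - 0.54 = 0.46
Step 2: After 4 steps, measure = (0.46)^4
Step 3: Computing the power step by step:
  After step 1: 0.46
  After step 2: 0.2116
  After step 3: 0.097336
  After step 4: 0.044775
Result = 0.044775


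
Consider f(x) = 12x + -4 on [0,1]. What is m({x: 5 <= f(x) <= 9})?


f^(-1)([5, 9]) = {x : 5 <= 12x + -4 <= 9}
Solving: (5 - -4)/12 <= x <= (9 - -4)/12
= [0.75, 1.083333]
Intersecting with [0,1]: [0.75, 1]
Measure = 1 - 0.75 = 0.25


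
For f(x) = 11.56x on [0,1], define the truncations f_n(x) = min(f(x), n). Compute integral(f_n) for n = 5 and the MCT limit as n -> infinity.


f(x) = 11.56x on [0,1]; f_n(x) = min(11.56x, n). At n = 5:
Step 1: f(x) reaches 5 at x = 5/11.56 = 0.432526
Step 2: integral(f_5) = integral(11.56x, 0, 0.432526) + integral(5, 0.432526, 1)
       = 11.56*0.432526^2/2 + 5*(1 - 0.432526)
       = 1.081315 + 2.83737
       = 3.918685
Step 3: As n -> infinity, f_n increases to f, so by MCT integral(f_n) -> integral(f) = 11.56/2 = 5.78.
Convergence: integral(f_5) = 3.918685 -> 5.78 as n -> infinity


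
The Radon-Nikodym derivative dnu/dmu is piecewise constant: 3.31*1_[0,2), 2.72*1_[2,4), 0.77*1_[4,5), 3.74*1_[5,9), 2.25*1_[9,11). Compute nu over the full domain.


Integrate each piece of the Radon-Nikodym derivative:
Step 1: integral_0^2 3.31 dx = 3.31*(2-0) = 3.31*2 = 6.62
Step 2: integral_2^4 2.72 dx = 2.72*(4-2) = 2.72*2 = 5.44
Step 3: integral_4^5 0.77 dx = 0.77*(5-4) = 0.77*1 = 0.77
Step 4: integral_5^9 3.74 dx = 3.74*(9-5) = 3.74*4 = 14.96
Step 5: integral_9^11 2.25 dx = 2.25*(11-9) = 2.25*2 = 4.5
Total: 6.62 + 5.44 + 0.77 + 14.96 + 4.5 = 32.29


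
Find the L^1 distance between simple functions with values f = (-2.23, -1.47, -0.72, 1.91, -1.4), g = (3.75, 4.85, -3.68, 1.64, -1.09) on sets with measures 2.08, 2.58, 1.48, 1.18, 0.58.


Step 1: Compute differences f_i - g_i:
  -2.23 - 3.75 = -5.98
  -1.47 - 4.85 = -6.32
  -0.72 - -3.68 = 2.96
  1.91 - 1.64 = 0.27
  -1.4 - -1.09 = -0.31
Step 2: Compute |diff|^1 * measure for each set:
  |-5.98|^1 * 2.08 = 5.98 * 2.08 = 12.4384
  |-6.32|^1 * 2.58 = 6.32 * 2.58 = 16.3056
  |2.96|^1 * 1.48 = 2.96 * 1.48 = 4.3808
  |0.27|^1 * 1.18 = 0.27 * 1.18 = 0.3186
  |-0.31|^1 * 0.58 = 0.31 * 0.58 = 0.1798
Step 3: Sum = 33.6232
Step 4: ||f-g||_1 = (33.6232)^(1/1) = 33.6232


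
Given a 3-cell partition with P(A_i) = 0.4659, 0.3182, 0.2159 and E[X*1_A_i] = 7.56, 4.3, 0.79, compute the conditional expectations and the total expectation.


For each cell A_i: E[X|A_i] = E[X*1_A_i] / P(A_i)
Step 1: E[X|A_1] = 7.56 / 0.4659 = 16.226658
Step 2: E[X|A_2] = 4.3 / 0.3182 = 13.513514
Step 3: E[X|A_3] = 0.79 / 0.2159 = 3.659101
Verification: E[X] = sum E[X*1_A_i] = 7.56 + 4.3 + 0.79 = 12.65


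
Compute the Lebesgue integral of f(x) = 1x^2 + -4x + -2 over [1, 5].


The Lebesgue integral of a Riemann-integrable function agrees with the Riemann integral.
Antiderivative F(x) = (1/3)x^3 + (-4/2)x^2 + -2x
F(5) = (1/3)*5^3 + (-4/2)*5^2 + -2*5
     = (1/3)*125 + (-4/2)*25 + -2*5
     = 41.666667 + -50 + -10
     = -18.333333
F(1) = -3.666667
Integral = F(5) - F(1) = -18.333333 - -3.666667 = -14.666667


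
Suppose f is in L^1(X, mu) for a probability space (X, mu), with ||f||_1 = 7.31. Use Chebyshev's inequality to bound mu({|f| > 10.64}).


Chebyshev/Markov inequality: mu(|f| > eps) <= (||f||_p / eps)^p
Step 1: ||f||_1 / eps = 7.31 / 10.64 = 0.68703
Step 2: Raise to power p = 1:
  (0.68703)^1 = 0.68703
Step 3: Therefore mu(|f| > 10.64) <= 0.68703


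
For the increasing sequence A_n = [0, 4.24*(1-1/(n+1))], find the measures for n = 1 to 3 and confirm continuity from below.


By continuity of measure from below: if A_n increases to A, then m(A_n) -> m(A).
Here A = [0, 4.24], so m(A) = 4.24
Step 1: a_1 = 4.24*(1 - 1/2) = 2.12, m(A_1) = 2.12
Step 2: a_2 = 4.24*(1 - 1/3) = 2.8267, m(A_2) = 2.8267
Step 3: a_3 = 4.24*(1 - 1/4) = 3.18, m(A_3) = 3.18
Limit: m(A_n) -> m([0,4.24]) = 4.24


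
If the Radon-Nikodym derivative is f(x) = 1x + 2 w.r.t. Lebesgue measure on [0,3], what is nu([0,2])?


nu(A) = integral_A (dnu/dmu) dmu = integral_0^2 (1x + 2) dx
Step 1: Antiderivative F(x) = (1/2)x^2 + 2x
Step 2: F(2) = (1/2)*2^2 + 2*2 = 2 + 4 = 6
Step 3: F(0) = (1/2)*0^2 + 2*0 = 0.0 + 0 = 0.0
Step 4: nu([0,2]) = F(2) - F(0) = 6 - 0.0 = 6


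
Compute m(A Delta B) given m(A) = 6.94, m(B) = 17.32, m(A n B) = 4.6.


m(A Delta B) = m(A) + m(B) - 2*m(A n B)
= 6.94 + 17.32 - 2*4.6
= 6.94 + 17.32 - 9.2
= 15.06


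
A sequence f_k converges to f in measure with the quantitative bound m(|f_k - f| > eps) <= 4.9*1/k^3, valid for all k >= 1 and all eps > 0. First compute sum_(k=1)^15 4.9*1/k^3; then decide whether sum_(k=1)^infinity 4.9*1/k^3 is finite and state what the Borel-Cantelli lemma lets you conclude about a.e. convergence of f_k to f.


Step 1: List the terms 4.9*1/k^3 for k = 1 to 15:
  k=1: 4.9
  k=2: 0.6125
  k=3: 0.181481
  k=4: 0.076563
  k=5: 0.0392
  k=6: 0.022685
  k=7: 0.014286
  k=8: 0.00957
  k=9: 0.006722
  k=10: 0.0049
  k=11: 0.003681
  k=12: 0.002836
  k=13: 0.00223
  k=14: 0.001786
  k=15: 0.001452
Step 2: Partial sum = 4.9 + 0.6125 + 0.181481 + 0.076563 + 0.0392 + 0.022685 + 0.014286 + 0.00957 + 0.006722 + 0.0049 + 0.003681 + 0.002836 + 0.00223 + 0.001786 + 0.001452
     = 5.879892
Step 3: The full series sum_(k>=1) 4.9*1/k^3 converges (p-series with p = 3 > 1; a constant multiple of a convergent series converges).
Step 4: Fix eps > 0. Since sum_k m(|f_k - f| > eps) < infinity, the Borel-Cantelli lemma gives
        m(limsup_k {|f_k - f| > eps}) = 0, i.e. for a.e. x, |f_k(x) - f(x)| <= eps for all large k.
        Applying this with eps = 1/j for j = 1, 2, ... and intersecting the countably many full-measure sets,
        for a.e. x we get limsup_k |f_k(x) - f(x)| <= 1/j for every j, hence f_k -> f almost everywhere.
Conclusion: series converges; Borel-Cantelli yields f_k -> f a.e.


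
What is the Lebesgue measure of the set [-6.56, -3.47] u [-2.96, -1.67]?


For pairwise disjoint intervals, m(union) = sum of lengths.
= (-3.47 - -6.56) + (-1.67 - -2.96)
= 3.09 + 1.29
= 4.38


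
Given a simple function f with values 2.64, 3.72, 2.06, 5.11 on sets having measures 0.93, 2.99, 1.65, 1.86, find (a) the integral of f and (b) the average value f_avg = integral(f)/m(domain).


Step 1: Integral = sum(value_i * measure_i)
= 2.64*0.93 + 3.72*2.99 + 2.06*1.65 + 5.11*1.86
= 2.4552 + 11.1228 + 3.399 + 9.5046
= 26.4816
Step 2: Total measure of domain = 0.93 + 2.99 + 1.65 + 1.86 = 7.43
Step 3: Average value = 26.4816 / 7.43 = 3.564145


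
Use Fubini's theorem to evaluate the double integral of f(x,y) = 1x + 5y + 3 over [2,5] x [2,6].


By Fubini, integrate in x first, then y.
Step 1: Fix y, integrate over x in [2,5]:
  integral(1x + 5y + 3, x=2..5)
  = 1*(5^2 - 2^2)/2 + (5y + 3)*(5 - 2)
  = 10.5 + (5y + 3)*3
  = 10.5 + 15y + 9
  = 19.5 + 15y
Step 2: Integrate over y in [2,6]:
  integral(19.5 + 15y, y=2..6)
  = 19.5*4 + 15*(6^2 - 2^2)/2
  = 78 + 240
  = 318


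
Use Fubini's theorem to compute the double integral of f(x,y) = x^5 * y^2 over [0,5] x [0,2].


By Fubini's theorem, the double integral factors as a product of single integrals:
Step 1: integral_0^5 x^5 dx = [x^6/6] from 0 to 5
     = 5^6/6 = 2604.166667
Step 2: integral_0^2 y^2 dy = [y^3/3] from 0 to 2
     = 2^3/3 = 2.666667
Step 3: Double integral = 2604.166667 * 2.666667 = 6944.444444


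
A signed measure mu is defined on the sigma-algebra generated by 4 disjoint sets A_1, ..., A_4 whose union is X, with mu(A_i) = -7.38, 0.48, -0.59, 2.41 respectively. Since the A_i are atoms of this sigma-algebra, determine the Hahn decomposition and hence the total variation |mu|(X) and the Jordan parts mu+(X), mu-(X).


Step 1: Every measurable set is a union of atoms (the cells / points), so a Hahn decomposition is
  obtained by grouping atoms by sign: P = union of atoms with mu > 0, N = union of the remaining atoms.
  Atoms in P (indices): 2, 4;  atoms in N (indices): 1, 3
  Positive values: 0.48, 2.41
  Negative values: -7.38, -0.59
Step 2: mu+(X) = mu(P) = sum of positive atom values = 2.89
Step 3: mu-(X) = -mu(N) = sum of |negative atom values| = 7.97
Step 4: |mu|(X) = mu+(X) + mu-(X) = 2.89 + 7.97 = 10.86


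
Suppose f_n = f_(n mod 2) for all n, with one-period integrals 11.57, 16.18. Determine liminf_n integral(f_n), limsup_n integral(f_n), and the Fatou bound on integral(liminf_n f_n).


The sequence (integral(f_n)) is periodic with period 2, repeating the values 11.57, 16.18 indefinitely.
Step 1: For a periodic sequence, every tail (a_m, a_(m+1), ...) contains all 2 period values infinitely often.
Step 2: Hence inf of every tail = min of the period values = min(11.57, 16.18) = 11.57.
        liminf_n integral(f_n) = sup over m of (inf of tail from m) = 11.57.
Step 3: Similarly sup of every tail = max of the period values = 16.18.
        limsup_n integral(f_n) = 16.18.
Step 4: Fatou's lemma: integral(liminf_n f_n) <= liminf_n integral(f_n) = 11.57.
        So the integral of the pointwise liminf is at most 11.57.


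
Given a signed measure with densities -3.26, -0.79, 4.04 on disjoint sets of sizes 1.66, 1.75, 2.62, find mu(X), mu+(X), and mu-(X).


Step 1: Compute signed measure on each set:
  Set 1: -3.26 * 1.66 = -5.4116
  Set 2: -0.79 * 1.75 = -1.3825
  Set 3: 4.04 * 2.62 = 10.5848
Step 2: Total signed measure = (-5.4116) + (-1.3825) + (10.5848)
     = 3.7907
Step 3: Positive part mu+(X) = sum of positive contributions = 10.5848
Step 4: Negative part mu-(X) = |sum of negative contributions| = 6.7941


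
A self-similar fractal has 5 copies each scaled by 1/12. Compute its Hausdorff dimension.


For a self-similar set with N copies scaled by 1/r:
dim_H = log(N)/log(r) = log(5)/log(12)
= 1.609438/2.484907
= 0.647685


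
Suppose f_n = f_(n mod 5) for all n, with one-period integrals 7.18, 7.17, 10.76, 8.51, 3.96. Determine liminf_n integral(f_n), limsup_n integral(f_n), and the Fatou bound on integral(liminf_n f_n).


The sequence (integral(f_n)) is periodic with period 5, repeating the values 7.18, 7.17, 10.76, 8.51, 3.96 indefinitely.
Step 1: For a periodic sequence, every tail (a_m, a_(m+1), ...) contains all 5 period values infinitely often.
Step 2: Hence inf of every tail = min of the period values = min(7.18, 7.17, 10.76, 8.51, 3.96) = 3.96.
        liminf_n integral(f_n) = sup over m of (inf of tail from m) = 3.96.
Step 3: Similarly sup of every tail = max of the period values = 10.76.
        limsup_n integral(f_n) = 10.76.
Step 4: Fatou's lemma: integral(liminf_n f_n) <= liminf_n integral(f_n) = 3.96.
        So the integral of the pointwise liminf is at most 3.96.


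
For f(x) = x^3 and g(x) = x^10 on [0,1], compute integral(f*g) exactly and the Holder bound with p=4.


Step 1: Exact integral of f*g = integral(x^13, 0, 1) = 1/14
     = 0.071429
Step 2: Holder bound with p=4, q=1.333333:
  ||f||_p = (integral x^12 dx)^(1/4) = (1/13)^(1/4) = 0.52664
  ||g||_q = (integral x^13.333333 dx)^(1/1.333333) = (1/14.333333)^(1/1.333333) = 0.13575
Step 3: Holder bound = ||f||_p * ||g||_q = 0.52664 * 0.13575 = 0.071491
Verification: 0.071429 <= 0.071491 (Holder holds)


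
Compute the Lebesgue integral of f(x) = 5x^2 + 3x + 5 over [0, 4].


The Lebesgue integral of a Riemann-integrable function agrees with the Riemann integral.
Antiderivative F(x) = (5/3)x^3 + (3/2)x^2 + 5x
F(4) = (5/3)*4^3 + (3/2)*4^2 + 5*4
     = (5/3)*64 + (3/2)*16 + 5*4
     = 106.666667 + 24 + 20
     = 150.666667
F(0) = 0.0
Integral = F(4) - F(0) = 150.666667 - 0.0 = 150.666667


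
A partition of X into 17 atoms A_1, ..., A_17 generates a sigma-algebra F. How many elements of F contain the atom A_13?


Each element of F is a union of some subset S of the 17 atoms.
The element contains A_13 iff A_13 is in S.
So we count subsets S of {A_1,...,A_17} with A_13 in S: choose freely among the other 16 atoms.
Count = 2^(17-1) = 2^16 = 65536.


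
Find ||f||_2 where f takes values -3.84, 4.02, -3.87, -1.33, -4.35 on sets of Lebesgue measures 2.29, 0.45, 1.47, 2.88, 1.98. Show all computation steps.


Step 1: Compute |f_i|^2 for each value:
  |-3.84|^2 = 14.7456
  |4.02|^2 = 16.1604
  |-3.87|^2 = 14.9769
  |-1.33|^2 = 1.7689
  |-4.35|^2 = 18.9225
Step 2: Multiply by measures and sum:
  14.7456 * 2.29 = 33.767424
  16.1604 * 0.45 = 7.27218
  14.9769 * 1.47 = 22.016043
  1.7689 * 2.88 = 5.094432
  18.9225 * 1.98 = 37.46655
Sum = 33.767424 + 7.27218 + 22.016043 + 5.094432 + 37.46655 = 105.616629
Step 3: Take the p-th root:
||f||_2 = (105.616629)^(1/2) = 10.276995


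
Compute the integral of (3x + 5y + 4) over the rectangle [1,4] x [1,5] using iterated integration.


By Fubini, integrate in x first, then y.
Step 1: Fix y, integrate over x in [1,4]:
  integral(3x + 5y + 4, x=1..4)
  = 3*(4^2 - 1^2)/2 + (5y + 4)*(4 - 1)
  = 22.5 + (5y + 4)*3
  = 22.5 + 15y + 12
  = 34.5 + 15y
Step 2: Integrate over y in [1,5]:
  integral(34.5 + 15y, y=1..5)
  = 34.5*4 + 15*(5^2 - 1^2)/2
  = 138 + 180
  = 318


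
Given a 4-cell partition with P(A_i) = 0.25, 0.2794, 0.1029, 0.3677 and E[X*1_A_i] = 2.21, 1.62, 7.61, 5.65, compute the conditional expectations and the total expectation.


For each cell A_i: E[X|A_i] = E[X*1_A_i] / P(A_i)
Step 1: E[X|A_1] = 2.21 / 0.25 = 8.84
Step 2: E[X|A_2] = 1.62 / 0.2794 = 5.798139
Step 3: E[X|A_3] = 7.61 / 0.1029 = 73.955296
Step 4: E[X|A_4] = 5.65 / 0.3677 = 15.365787
Verification: E[X] = sum E[X*1_A_i] = 2.21 + 1.62 + 7.61 + 5.65 = 17.09


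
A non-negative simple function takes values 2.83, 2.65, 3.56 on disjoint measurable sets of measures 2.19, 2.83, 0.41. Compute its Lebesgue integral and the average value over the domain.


Step 1: Integral = sum(value_i * measure_i)
= 2.83*2.19 + 2.65*2.83 + 3.56*0.41
= 6.1977 + 7.4995 + 1.4596
= 15.1568
Step 2: Total measure of domain = 2.19 + 2.83 + 0.41 = 5.43
Step 3: Average value = 15.1568 / 5.43 = 2.791308


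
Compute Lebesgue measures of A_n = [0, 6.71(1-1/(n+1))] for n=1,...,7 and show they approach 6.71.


By continuity of measure from below: if A_n increases to A, then m(A_n) -> m(A).
Here A = [0, 6.71], so m(A) = 6.71
Step 1: a_1 = 6.71*(1 - 1/2) = 3.355, m(A_1) = 3.355
Step 2: a_2 = 6.71*(1 - 1/3) = 4.4733, m(A_2) = 4.4733
Step 3: a_3 = 6.71*(1 - 1/4) = 5.0325, m(A_3) = 5.0325
Step 4: a_4 = 6.71*(1 - 1/5) = 5.368, m(A_4) = 5.368
Step 5: a_5 = 6.71*(1 - 1/6) = 5.5917, m(A_5) = 5.5917
Step 6: a_6 = 6.71*(1 - 1/7) = 5.7514, m(A_6) = 5.7514
Step 7: a_7 = 6.71*(1 - 1/8) = 5.8712, m(A_7) = 5.8712
Limit: m(A_n) -> m([0,6.71]) = 6.71


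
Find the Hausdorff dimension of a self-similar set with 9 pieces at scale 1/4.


For a self-similar set with N copies scaled by 1/r:
dim_H = log(N)/log(r) = log(9)/log(4)
= 2.197225/1.386294
= 1.584963


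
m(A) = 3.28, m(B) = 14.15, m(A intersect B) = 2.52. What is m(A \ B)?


m(A \ B) = m(A) - m(A n B)
= 3.28 - 2.52
= 0.76


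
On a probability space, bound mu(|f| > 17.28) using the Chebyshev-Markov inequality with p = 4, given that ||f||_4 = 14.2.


Chebyshev/Markov inequality: mu(|f| > eps) <= (||f||_p / eps)^p
Step 1: ||f||_4 / eps = 14.2 / 17.28 = 0.821759
Step 2: Raise to power p = 4:
  (0.821759)^4 = 0.456014
Step 3: Therefore mu(|f| > 17.28) <= 0.456014


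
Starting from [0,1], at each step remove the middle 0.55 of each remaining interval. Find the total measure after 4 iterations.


Step 1: At each step, fraction remaining = 1 - 0.55 = 0.45
Step 2: After 4 steps, measure = (0.45)^4
Step 3: Computing the power step by step:
  After step 1: 0.45
  After step 2: 0.2025
  After step 3: 0.091125
  After step 4: 0.041006
Result = 0.041006


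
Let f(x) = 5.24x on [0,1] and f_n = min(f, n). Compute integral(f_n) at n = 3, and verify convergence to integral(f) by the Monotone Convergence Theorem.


f(x) = 5.24x on [0,1]; f_n(x) = min(5.24x, n). At n = 3:
Step 1: f(x) reaches 3 at x = 3/5.24 = 0.572519
Step 2: integral(f_3) = integral(5.24x, 0, 0.572519) + integral(3, 0.572519, 1)
       = 5.24*0.572519^2/2 + 3*(1 - 0.572519)
       = 0.858779 + 1.282443
       = 2.141221
Step 3: As n -> infinity, f_n increases to f, so by MCT integral(f_n) -> integral(f) = 5.24/2 = 2.62.
Convergence: integral(f_3) = 2.141221 -> 2.62 as n -> infinity


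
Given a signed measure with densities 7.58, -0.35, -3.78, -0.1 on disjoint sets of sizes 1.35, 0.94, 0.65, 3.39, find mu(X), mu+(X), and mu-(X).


Step 1: Compute signed measure on each set:
  Set 1: 7.58 * 1.35 = 10.233
  Set 2: -0.35 * 0.94 = -0.329
  Set 3: -3.78 * 0.65 = -2.457
  Set 4: -0.1 * 3.39 = -0.339
Step 2: Total signed measure = (10.233) + (-0.329) + (-2.457) + (-0.339)
     = 7.108
Step 3: Positive part mu+(X) = sum of positive contributions = 10.233
Step 4: Negative part mu-(X) = |sum of negative contributions| = 3.125


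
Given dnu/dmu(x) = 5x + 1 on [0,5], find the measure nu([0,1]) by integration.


nu(A) = integral_A (dnu/dmu) dmu = integral_0^1 (5x + 1) dx
Step 1: Antiderivative F(x) = (5/2)x^2 + 1x
Step 2: F(1) = (5/2)*1^2 + 1*1 = 2.5 + 1 = 3.5
Step 3: F(0) = (5/2)*0^2 + 1*0 = 0.0 + 0 = 0.0
Step 4: nu([0,1]) = F(1) - F(0) = 3.5 - 0.0 = 3.5


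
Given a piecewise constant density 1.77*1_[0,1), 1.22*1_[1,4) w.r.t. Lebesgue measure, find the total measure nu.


Integrate each piece of the Radon-Nikodym derivative:
Step 1: integral_0^1 1.77 dx = 1.77*(1-0) = 1.77*1 = 1.77
Step 2: integral_1^4 1.22 dx = 1.22*(4-1) = 1.22*3 = 3.66
Total: 1.77 + 3.66 = 5.43


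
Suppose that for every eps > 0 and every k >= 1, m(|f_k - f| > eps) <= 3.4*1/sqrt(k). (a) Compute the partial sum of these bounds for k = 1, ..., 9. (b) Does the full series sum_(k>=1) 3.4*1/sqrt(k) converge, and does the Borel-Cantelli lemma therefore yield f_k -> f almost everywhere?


Step 1: List the terms 3.4*1/sqrt(k) for k = 1 to 9:
  k=1: 3.4
  k=2: 2.404163
  k=3: 1.962991
  k=4: 1.7
  k=5: 1.520526
  k=6: 1.388044
  k=7: 1.285079
  k=8: 1.202082
  k=9: 1.133333
Step 2: Partial sum = 3.4 + 2.404163 + 1.962991 + 1.7 + 1.520526 + 1.388044 + 1.285079 + 1.202082 + 1.133333
     = 15.996218
Step 3: The full series sum_(k>=1) 3.4*1/sqrt(k) diverges (p-series with p = 1/2 <= 1; a nonzero constant multiple of a divergent series diverges).
Step 4: The (first) Borel-Cantelli lemma requires a summable sequence of measures, so it does not apply here;
        from this bound alone no conclusion about a.e. convergence can be drawn (convergence in measure still
        gives an a.e.-convergent subsequence, but not a.e. convergence of the whole sequence).
Conclusion: series diverges; Borel-Cantelli is inconclusive about a.e. convergence of f_k.


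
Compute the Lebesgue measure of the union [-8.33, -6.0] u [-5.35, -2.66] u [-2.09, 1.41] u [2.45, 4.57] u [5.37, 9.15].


For pairwise disjoint intervals, m(union) = sum of lengths.
= (-6.0 - -8.33) + (-2.66 - -5.35) + (1.41 - -2.09) + (4.57 - 2.45) + (9.15 - 5.37)
= 2.33 + 2.69 + 3.5 + 2.12 + 3.78
= 14.42


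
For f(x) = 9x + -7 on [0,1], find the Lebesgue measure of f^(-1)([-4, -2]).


f^(-1)([-4, -2]) = {x : -4 <= 9x + -7 <= -2}
Solving: (-4 - -7)/9 <= x <= (-2 - -7)/9
= [0.333333, 0.555556]
Intersecting with [0,1]: [0.333333, 0.555556]
Measure = 0.555556 - 0.333333 = 0.222222


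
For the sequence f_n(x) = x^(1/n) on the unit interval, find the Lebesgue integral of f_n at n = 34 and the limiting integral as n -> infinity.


At n = 34: f_34(x) = x^(1/34).
Step 1: integral(x^(1/34), 0, 1) = [x^(1/34+1) / (1/34+1)] from 0 to 1
     = 1 / (1/34 + 1) = 1 / ((34+1)/34) = 34/(34+1)
     = 34/35 = 0.971429
Step 2: As n -> infinity, f_n(x) = x^(1/n) -> 1 for x in (0,1], and f_n is increasing in n.
By MCT, lim_n integral(f_n) = integral(lim_n f_n) = integral(1, 0, 1) = 1.
Step 3: Verify convergence: 34/35 = 0.971429 -> 1


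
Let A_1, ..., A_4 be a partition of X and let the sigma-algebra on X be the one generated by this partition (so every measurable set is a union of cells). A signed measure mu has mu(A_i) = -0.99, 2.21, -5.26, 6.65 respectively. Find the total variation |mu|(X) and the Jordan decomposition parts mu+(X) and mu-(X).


Step 1: Every measurable set is a union of atoms (the cells / points), so a Hahn decomposition is
  obtained by grouping atoms by sign: P = union of atoms with mu > 0, N = union of the remaining atoms.
  Atoms in P (indices): 2, 4;  atoms in N (indices): 1, 3
  Positive values: 2.21, 6.65
  Negative values: -0.99, -5.26
Step 2: mu+(X) = mu(P) = sum of positive atom values = 8.86
Step 3: mu-(X) = -mu(N) = sum of |negative atom values| = 6.25
Step 4: |mu|(X) = mu+(X) + mu-(X) = 8.86 + 6.25 = 15.11
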